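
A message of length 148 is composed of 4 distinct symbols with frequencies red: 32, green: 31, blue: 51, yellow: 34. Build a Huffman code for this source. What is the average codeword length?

2 bits/symbol

Probabilities are the counts divided by 148.
Repeatedly combine the two least-probable nodes; the expected code length is the sum of the merged weights.
merge 31/148 + 8/37 → 63/148
merge 17/74 + 51/148 → 85/148
merge 63/148 + 85/148 → 1
L = 63/148 + 85/148 + 1 = 2 bits/symbol.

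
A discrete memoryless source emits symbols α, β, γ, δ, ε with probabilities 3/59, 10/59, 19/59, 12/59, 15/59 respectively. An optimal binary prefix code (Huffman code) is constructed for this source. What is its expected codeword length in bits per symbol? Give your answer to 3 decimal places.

Repeatedly combine the two least-probable nodes; the expected code length is the sum of the merged weights.
merge 3/59 + 10/59 → 13/59
merge 12/59 + 13/59 → 25/59
merge 15/59 + 19/59 → 34/59
merge 25/59 + 34/59 → 1
L = 13/59 + 25/59 + 34/59 + 1 = 131/59 ≈ 2.220 bits/symbol.

2.220 bits/symbol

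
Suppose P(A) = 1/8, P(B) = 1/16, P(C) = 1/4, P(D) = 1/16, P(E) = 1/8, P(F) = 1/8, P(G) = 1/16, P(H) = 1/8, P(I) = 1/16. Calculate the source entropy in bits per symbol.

3 bits

Each probability is a power of 1/2, so log₂(1/p) is an integer.
H = Σ p·log₂(1/p) = 1/8·3 + 1/16·4 + 1/4·2 + 1/16·4 + 1/8·3 + 1/8·3 + 1/16·4 + 1/8·3 + 1/16·4 = 3 bits.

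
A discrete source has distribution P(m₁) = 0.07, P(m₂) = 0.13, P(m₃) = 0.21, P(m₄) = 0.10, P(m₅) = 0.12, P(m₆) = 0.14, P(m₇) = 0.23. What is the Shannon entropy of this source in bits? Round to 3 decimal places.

H = −Σ pᵢ log₂ pᵢ.
−0.07·log₂(0.07) = 0.2686
−0.13·log₂(0.13) = 0.3826
−0.21·log₂(0.21) = 0.4728
−0.10·log₂(0.10) = 0.3322
−0.12·log₂(0.12) = 0.3671
−0.14·log₂(0.14) = 0.3971
−0.23·log₂(0.23) = 0.4877
Sum ≈ 2.7081 → 2.708 bits.

2.708 bits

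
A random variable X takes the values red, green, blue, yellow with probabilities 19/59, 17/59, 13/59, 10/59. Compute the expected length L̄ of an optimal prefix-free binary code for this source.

2 bits/symbol

Repeatedly combine the two least-probable nodes; the expected code length is the sum of the merged weights.
merge 10/59 + 13/59 → 23/59
merge 17/59 + 19/59 → 36/59
merge 23/59 + 36/59 → 1
L = 23/59 + 36/59 + 1 = 2 bits/symbol.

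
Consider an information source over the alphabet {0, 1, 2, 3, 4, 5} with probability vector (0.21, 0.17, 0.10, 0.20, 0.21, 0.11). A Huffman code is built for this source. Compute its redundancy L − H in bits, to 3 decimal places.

Entropy H = −Σ p log₂ p ≈ 2.5271 bits.
Huffman merges: 1/10+11/100→21/100; 17/100+1/5→37/100; 21/100+21/100→21/50; 21/100+37/100→29/50; 21/50+29/50→1. L = 129/50 ≈ 2.5800.
L − H = 2.5800 − 2.5271 = 0.053 bits.

0.053 bits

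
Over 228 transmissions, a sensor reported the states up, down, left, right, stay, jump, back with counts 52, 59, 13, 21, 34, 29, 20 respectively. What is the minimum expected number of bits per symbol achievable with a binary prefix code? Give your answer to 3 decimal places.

2.658 bits/symbol

Probabilities are the counts divided by 228.
Repeatedly combine the two least-probable nodes; the expected code length is the sum of the merged weights.
merge 13/228 + 5/57 → 11/76
merge 7/76 + 29/228 → 25/114
merge 11/76 + 17/114 → 67/228
merge 25/114 + 13/57 → 17/38
merge 59/228 + 67/228 → 21/38
merge 17/38 + 21/38 → 1
L = 11/76 + 25/114 + 67/228 + 17/38 + 21/38 + 1 = 101/38 ≈ 2.658 bits/symbol.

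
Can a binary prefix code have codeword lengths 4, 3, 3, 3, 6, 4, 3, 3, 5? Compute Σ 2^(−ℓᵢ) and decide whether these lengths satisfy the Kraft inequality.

0.796875; yes

With common denominator 2^6 = 64: Σ 2^(−ℓᵢ) = 4/64 + 8/64 + 8/64 + 8/64 + 1/64 + 4/64 + 8/64 + 8/64 + 2/64 = 51/64 = 0.796875.
Kraft's inequality requires Σ ≤ 1; here Σ = 0.796875 ≤ 1, so such a prefix code exists.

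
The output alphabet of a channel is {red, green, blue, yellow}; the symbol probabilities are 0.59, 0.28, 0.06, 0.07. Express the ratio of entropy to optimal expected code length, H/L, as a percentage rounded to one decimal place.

Entropy H = −Σ p log₂ p ≈ 1.4754 bits.
Huffman merges: 3/50+7/100→13/100; 13/100+7/25→41/100; 41/100+59/100→1. L = 77/50 ≈ 1.5400.
Efficiency = H/L = 1.4754/1.5400 = 95.8%.

95.8%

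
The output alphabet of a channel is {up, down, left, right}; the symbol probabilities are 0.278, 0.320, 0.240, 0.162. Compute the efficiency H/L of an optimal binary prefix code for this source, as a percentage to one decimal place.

97.9%

Entropy H = −Σ p log₂ p ≈ 1.9590 bits.
Huffman merges: 81/500+6/25→201/500; 139/500+8/25→299/500; 201/500+299/500→1. L = 2 ≈ 2.0000.
Efficiency = H/L = 1.9590/2.0000 = 97.9%.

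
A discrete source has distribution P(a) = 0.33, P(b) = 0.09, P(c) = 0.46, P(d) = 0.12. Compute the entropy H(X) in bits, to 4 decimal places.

H = −Σ pᵢ log₂ pᵢ.
−0.33·log₂(0.33) = 0.5278
−0.09·log₂(0.09) = 0.3127
−0.46·log₂(0.46) = 0.5153
−0.12·log₂(0.12) = 0.3671
Sum ≈ 1.7229 → 1.7229 bits.

1.7229 bits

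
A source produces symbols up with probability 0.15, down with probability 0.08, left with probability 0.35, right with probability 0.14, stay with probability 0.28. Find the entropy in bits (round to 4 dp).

H = −Σ pᵢ log₂ pᵢ.
−0.15·log₂(0.15) = 0.4105
−0.08·log₂(0.08) = 0.2915
−0.35·log₂(0.35) = 0.5301
−0.14·log₂(0.14) = 0.3971
−0.28·log₂(0.28) = 0.5142
Sum ≈ 2.1435 → 2.1435 bits.

2.1435 bits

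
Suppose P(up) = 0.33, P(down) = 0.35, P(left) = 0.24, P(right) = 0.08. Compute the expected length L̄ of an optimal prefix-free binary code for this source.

1.97 bits/symbol

Repeatedly combine the two least-probable nodes; the expected code length is the sum of the merged weights.
merge 2/25 + 6/25 → 8/25
merge 8/25 + 33/100 → 13/20
merge 7/20 + 13/20 → 1
L = 8/25 + 13/20 + 1 = 197/100 = 1.97 bits/symbol.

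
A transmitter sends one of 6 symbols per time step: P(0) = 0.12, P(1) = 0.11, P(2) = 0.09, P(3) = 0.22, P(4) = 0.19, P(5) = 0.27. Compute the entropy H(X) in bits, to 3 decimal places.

2.476 bits

H = −Σ pᵢ log₂ pᵢ.
−0.12·log₂(0.12) = 0.3671
−0.11·log₂(0.11) = 0.3503
−0.09·log₂(0.09) = 0.3127
−0.22·log₂(0.22) = 0.4806
−0.19·log₂(0.19) = 0.4552
−0.27·log₂(0.27) = 0.5100
Sum ≈ 2.4758 → 2.476 bits.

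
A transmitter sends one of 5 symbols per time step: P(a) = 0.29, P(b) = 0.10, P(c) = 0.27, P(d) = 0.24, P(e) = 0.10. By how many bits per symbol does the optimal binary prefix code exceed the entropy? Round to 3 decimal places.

Entropy H = −Σ p log₂ p ≈ 2.1864 bits.
Huffman merges: 1/10+1/10→1/5; 1/5+6/25→11/25; 27/100+29/100→14/25; 11/25+14/25→1. L = 11/5 ≈ 2.2000.
L − H = 2.2000 − 2.1864 = 0.014 bits.

0.014 bits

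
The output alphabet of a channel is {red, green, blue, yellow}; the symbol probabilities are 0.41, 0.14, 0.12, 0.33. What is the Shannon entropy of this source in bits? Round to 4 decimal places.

1.8194 bits

H = −Σ pᵢ log₂ pᵢ.
−0.41·log₂(0.41) = 0.5274
−0.14·log₂(0.14) = 0.3971
−0.12·log₂(0.12) = 0.3671
−0.33·log₂(0.33) = 0.5278
Sum ≈ 1.8194 → 1.8194 bits.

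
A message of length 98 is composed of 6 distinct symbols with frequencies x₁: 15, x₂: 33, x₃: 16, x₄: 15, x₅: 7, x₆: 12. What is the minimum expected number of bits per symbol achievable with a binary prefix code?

2.5 bits/symbol

Probabilities are the counts divided by 98.
Repeatedly combine the two least-probable nodes; the expected code length is the sum of the merged weights.
merge 1/14 + 6/49 → 19/98
merge 15/98 + 15/98 → 15/49
merge 8/49 + 19/98 → 5/14
merge 15/49 + 33/98 → 9/14
merge 5/14 + 9/14 → 1
L = 19/98 + 15/49 + 5/14 + 9/14 + 1 = 5/2 = 2.5 bits/symbol.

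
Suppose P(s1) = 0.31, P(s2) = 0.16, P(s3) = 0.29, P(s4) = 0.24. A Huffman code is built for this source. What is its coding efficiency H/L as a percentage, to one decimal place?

97.9%

Entropy H = −Σ p log₂ p ≈ 1.9588 bits.
Huffman merges: 4/25+6/25→2/5; 29/100+31/100→3/5; 2/5+3/5→1. L = 2 ≈ 2.0000.
Efficiency = H/L = 1.9588/2.0000 = 97.9%.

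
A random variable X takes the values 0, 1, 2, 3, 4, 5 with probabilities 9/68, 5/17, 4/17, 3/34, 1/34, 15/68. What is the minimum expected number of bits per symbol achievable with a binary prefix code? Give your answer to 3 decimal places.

2.368 bits/symbol

Repeatedly combine the two least-probable nodes; the expected code length is the sum of the merged weights.
merge 1/34 + 3/34 → 2/17
merge 2/17 + 9/68 → 1/4
merge 15/68 + 4/17 → 31/68
merge 1/4 + 5/17 → 37/68
merge 31/68 + 37/68 → 1
L = 2/17 + 1/4 + 31/68 + 37/68 + 1 = 161/68 ≈ 2.368 bits/symbol.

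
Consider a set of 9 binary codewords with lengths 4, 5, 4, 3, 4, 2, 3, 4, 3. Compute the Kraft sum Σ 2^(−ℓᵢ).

With common denominator 2^5 = 32: Σ 2^(−ℓᵢ) = 2/32 + 1/32 + 2/32 + 4/32 + 2/32 + 8/32 + 4/32 + 2/32 + 4/32 = 29/32 = 0.90625.

0.90625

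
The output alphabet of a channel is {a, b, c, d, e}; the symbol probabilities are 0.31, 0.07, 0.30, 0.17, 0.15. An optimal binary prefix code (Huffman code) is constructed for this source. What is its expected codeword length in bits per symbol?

Repeatedly combine the two least-probable nodes; the expected code length is the sum of the merged weights.
merge 7/100 + 3/20 → 11/50
merge 17/100 + 11/50 → 39/100
merge 3/10 + 31/100 → 61/100
merge 39/100 + 61/100 → 1
L = 11/50 + 39/100 + 61/100 + 1 = 111/50 = 2.22 bits/symbol.

2.22 bits/symbol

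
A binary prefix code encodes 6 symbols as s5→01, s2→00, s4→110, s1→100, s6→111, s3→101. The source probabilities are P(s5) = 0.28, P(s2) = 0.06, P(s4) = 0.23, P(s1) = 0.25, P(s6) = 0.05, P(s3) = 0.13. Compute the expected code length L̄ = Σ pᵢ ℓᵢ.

L̄ = Σ pᵢ·ℓᵢ = 0.28·2 + 0.06·2 + 0.23·3 + 0.25·3 + 0.05·3 + 0.13·3 = 2.66 bits/symbol.

2.66 bits/symbol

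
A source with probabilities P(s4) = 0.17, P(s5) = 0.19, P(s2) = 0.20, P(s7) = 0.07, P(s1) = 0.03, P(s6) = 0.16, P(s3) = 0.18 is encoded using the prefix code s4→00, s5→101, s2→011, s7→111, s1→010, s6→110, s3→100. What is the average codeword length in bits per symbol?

2.83 bits/symbol

L̄ = Σ pᵢ·ℓᵢ = 0.17·2 + 0.19·3 + 0.20·3 + 0.07·3 + 0.03·3 + 0.16·3 + 0.18·3 = 2.83 bits/symbol.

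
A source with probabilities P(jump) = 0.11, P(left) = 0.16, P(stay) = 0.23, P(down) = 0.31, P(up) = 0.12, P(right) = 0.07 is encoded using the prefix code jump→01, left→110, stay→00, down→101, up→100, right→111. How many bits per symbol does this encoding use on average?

L̄ = Σ pᵢ·ℓᵢ = 0.11·2 + 0.16·3 + 0.23·2 + 0.31·3 + 0.12·3 + 0.07·3 = 2.66 bits/symbol.

2.66 bits/symbol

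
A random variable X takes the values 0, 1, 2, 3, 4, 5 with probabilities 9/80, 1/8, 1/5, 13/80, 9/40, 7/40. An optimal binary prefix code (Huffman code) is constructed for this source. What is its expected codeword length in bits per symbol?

2.575 bits/symbol

Repeatedly combine the two least-probable nodes; the expected code length is the sum of the merged weights.
merge 9/80 + 1/8 → 19/80
merge 13/80 + 7/40 → 27/80
merge 1/5 + 9/40 → 17/40
merge 19/80 + 27/80 → 23/40
merge 17/40 + 23/40 → 1
L = 19/80 + 27/80 + 17/40 + 23/40 + 1 = 103/40 = 2.575 bits/symbol.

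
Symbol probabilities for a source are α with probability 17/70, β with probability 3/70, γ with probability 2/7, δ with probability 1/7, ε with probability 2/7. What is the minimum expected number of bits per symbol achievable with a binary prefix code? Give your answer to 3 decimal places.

Repeatedly combine the two least-probable nodes; the expected code length is the sum of the merged weights.
merge 3/70 + 1/7 → 13/70
merge 13/70 + 17/70 → 3/7
merge 2/7 + 2/7 → 4/7
merge 3/7 + 4/7 → 1
L = 13/70 + 3/7 + 4/7 + 1 = 153/70 ≈ 2.186 bits/symbol.

2.186 bits/symbol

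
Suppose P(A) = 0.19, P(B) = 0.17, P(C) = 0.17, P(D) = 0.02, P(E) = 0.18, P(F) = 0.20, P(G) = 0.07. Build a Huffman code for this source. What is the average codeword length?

Repeatedly combine the two least-probable nodes; the expected code length is the sum of the merged weights.
merge 1/50 + 7/100 → 9/100
merge 9/100 + 17/100 → 13/50
merge 17/100 + 9/50 → 7/20
merge 19/100 + 1/5 → 39/100
merge 13/50 + 7/20 → 61/100
merge 39/100 + 61/100 → 1
L = 9/100 + 13/50 + 7/20 + 39/100 + 61/100 + 1 = 27/10 = 2.7 bits/symbol.

2.7 bits/symbol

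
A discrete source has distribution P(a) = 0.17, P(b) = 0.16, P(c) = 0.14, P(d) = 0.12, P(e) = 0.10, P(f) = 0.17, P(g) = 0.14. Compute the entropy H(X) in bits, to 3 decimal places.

2.786 bits

H = −Σ pᵢ log₂ pᵢ.
−0.17·log₂(0.17) = 0.4346
−0.16·log₂(0.16) = 0.4230
−0.14·log₂(0.14) = 0.3971
−0.12·log₂(0.12) = 0.3671
−0.10·log₂(0.10) = 0.3322
−0.17·log₂(0.17) = 0.4346
−0.14·log₂(0.14) = 0.3971
Sum ≈ 2.7857 → 2.786 bits.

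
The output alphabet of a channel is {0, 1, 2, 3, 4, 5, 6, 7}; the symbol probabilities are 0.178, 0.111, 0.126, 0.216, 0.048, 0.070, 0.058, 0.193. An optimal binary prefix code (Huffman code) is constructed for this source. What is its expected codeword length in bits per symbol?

Repeatedly combine the two least-probable nodes; the expected code length is the sum of the merged weights.
merge 6/125 + 29/500 → 53/500
merge 7/100 + 53/500 → 22/125
merge 111/1000 + 63/500 → 237/1000
merge 22/125 + 89/500 → 177/500
merge 193/1000 + 27/125 → 409/1000
merge 237/1000 + 177/500 → 591/1000
merge 409/1000 + 591/1000 → 1
L = 53/500 + 22/125 + 237/1000 + 177/500 + 409/1000 + 591/1000 + 1 = 2873/1000 = 2.873 bits/symbol.

2.873 bits/symbol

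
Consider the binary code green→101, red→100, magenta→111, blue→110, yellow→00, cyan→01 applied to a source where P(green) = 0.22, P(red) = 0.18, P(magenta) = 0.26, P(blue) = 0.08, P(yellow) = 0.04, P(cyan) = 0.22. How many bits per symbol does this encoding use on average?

L̄ = Σ pᵢ·ℓᵢ = 0.22·3 + 0.18·3 + 0.26·3 + 0.08·3 + 0.04·2 + 0.22·2 = 2.74 bits/symbol.

2.74 bits/symbol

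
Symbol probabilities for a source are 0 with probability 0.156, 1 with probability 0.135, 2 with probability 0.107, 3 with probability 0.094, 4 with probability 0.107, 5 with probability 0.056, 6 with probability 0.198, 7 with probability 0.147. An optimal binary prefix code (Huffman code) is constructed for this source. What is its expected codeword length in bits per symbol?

2.952 bits/symbol

Repeatedly combine the two least-probable nodes; the expected code length is the sum of the merged weights.
merge 7/125 + 47/500 → 3/20
merge 107/1000 + 107/1000 → 107/500
merge 27/200 + 147/1000 → 141/500
merge 3/20 + 39/250 → 153/500
merge 99/500 + 107/500 → 103/250
merge 141/500 + 153/500 → 147/250
merge 103/250 + 147/250 → 1
L = 3/20 + 107/500 + 141/500 + 153/500 + 103/250 + 147/250 + 1 = 369/125 = 2.952 bits/symbol.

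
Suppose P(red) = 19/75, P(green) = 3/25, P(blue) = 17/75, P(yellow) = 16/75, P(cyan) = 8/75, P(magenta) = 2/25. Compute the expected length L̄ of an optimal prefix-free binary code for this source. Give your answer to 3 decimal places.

2.493 bits/symbol

Repeatedly combine the two least-probable nodes; the expected code length is the sum of the merged weights.
merge 2/25 + 8/75 → 14/75
merge 3/25 + 14/75 → 23/75
merge 16/75 + 17/75 → 11/25
merge 19/75 + 23/75 → 14/25
merge 11/25 + 14/25 → 1
L = 14/75 + 23/75 + 11/25 + 14/25 + 1 = 187/75 ≈ 2.493 bits/symbol.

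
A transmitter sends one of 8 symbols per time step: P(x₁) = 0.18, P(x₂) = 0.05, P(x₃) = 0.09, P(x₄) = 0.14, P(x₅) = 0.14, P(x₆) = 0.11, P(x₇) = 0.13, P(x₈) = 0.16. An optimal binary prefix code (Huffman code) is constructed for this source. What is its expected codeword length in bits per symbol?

Repeatedly combine the two least-probable nodes; the expected code length is the sum of the merged weights.
merge 1/20 + 9/100 → 7/50
merge 11/100 + 13/100 → 6/25
merge 7/50 + 7/50 → 7/25
merge 7/50 + 4/25 → 3/10
merge 9/50 + 6/25 → 21/50
merge 7/25 + 3/10 → 29/50
merge 21/50 + 29/50 → 1
L = 7/50 + 6/25 + 7/25 + 3/10 + 21/50 + 29/50 + 1 = 74/25 = 2.96 bits/symbol.

2.96 bits/symbol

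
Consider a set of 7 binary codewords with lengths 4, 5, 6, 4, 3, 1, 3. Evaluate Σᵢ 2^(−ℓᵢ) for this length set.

0.921875

With common denominator 2^6 = 64: Σ 2^(−ℓᵢ) = 4/64 + 2/64 + 1/64 + 4/64 + 8/64 + 32/64 + 8/64 = 59/64 = 0.921875.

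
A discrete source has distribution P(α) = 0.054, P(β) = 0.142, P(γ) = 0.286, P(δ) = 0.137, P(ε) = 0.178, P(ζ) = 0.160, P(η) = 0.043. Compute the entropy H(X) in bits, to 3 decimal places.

H = −Σ pᵢ log₂ pᵢ.
−0.054·log₂(0.054) = 0.2274
−0.142·log₂(0.142) = 0.3999
−0.286·log₂(0.286) = 0.5165
−0.137·log₂(0.137) = 0.3929
−0.178·log₂(0.178) = 0.4432
−0.160·log₂(0.160) = 0.4230
−0.043·log₂(0.043) = 0.1952
Sum ≈ 2.5981 → 2.598 bits.

2.598 bits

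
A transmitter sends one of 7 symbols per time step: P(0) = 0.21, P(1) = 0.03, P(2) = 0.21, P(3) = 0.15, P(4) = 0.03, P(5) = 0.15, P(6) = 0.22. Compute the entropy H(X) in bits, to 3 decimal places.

2.551 bits

H = −Σ pᵢ log₂ pᵢ.
−0.21·log₂(0.21) = 0.4728
−0.03·log₂(0.03) = 0.1518
−0.21·log₂(0.21) = 0.4728
−0.15·log₂(0.15) = 0.4105
−0.03·log₂(0.03) = 0.1518
−0.15·log₂(0.15) = 0.4105
−0.22·log₂(0.22) = 0.4806
Sum ≈ 2.5508 → 2.551 bits.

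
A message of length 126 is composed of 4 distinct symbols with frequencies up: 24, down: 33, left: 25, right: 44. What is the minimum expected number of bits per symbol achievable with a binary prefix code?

2 bits/symbol

Probabilities are the counts divided by 126.
Repeatedly combine the two least-probable nodes; the expected code length is the sum of the merged weights.
merge 4/21 + 25/126 → 7/18
merge 11/42 + 22/63 → 11/18
merge 7/18 + 11/18 → 1
L = 7/18 + 11/18 + 1 = 2 bits/symbol.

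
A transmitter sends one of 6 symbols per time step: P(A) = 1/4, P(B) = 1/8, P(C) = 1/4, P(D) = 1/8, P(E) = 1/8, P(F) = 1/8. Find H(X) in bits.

2.5 bits

Each probability is a power of 1/2, so log₂(1/p) is an integer.
H = Σ p·log₂(1/p) = 1/4·2 + 1/8·3 + 1/4·2 + 1/8·3 + 1/8·3 + 1/8·3 = 2.5 bits.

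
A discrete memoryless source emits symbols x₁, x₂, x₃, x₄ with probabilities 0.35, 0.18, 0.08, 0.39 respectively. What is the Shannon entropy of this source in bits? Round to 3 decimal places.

1.797 bits

H = −Σ pᵢ log₂ pᵢ.
−0.35·log₂(0.35) = 0.5301
−0.18·log₂(0.18) = 0.4453
−0.08·log₂(0.08) = 0.2915
−0.39·log₂(0.39) = 0.5298
Sum ≈ 1.7967 → 1.797 bits.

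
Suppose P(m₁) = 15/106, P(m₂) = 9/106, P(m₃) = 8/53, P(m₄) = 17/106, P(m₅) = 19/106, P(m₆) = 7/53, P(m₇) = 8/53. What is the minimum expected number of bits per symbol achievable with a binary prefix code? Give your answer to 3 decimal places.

2.821 bits/symbol

Repeatedly combine the two least-probable nodes; the expected code length is the sum of the merged weights.
merge 9/106 + 7/53 → 23/106
merge 15/106 + 8/53 → 31/106
merge 8/53 + 17/106 → 33/106
merge 19/106 + 23/106 → 21/53
merge 31/106 + 33/106 → 32/53
merge 21/53 + 32/53 → 1
L = 23/106 + 31/106 + 33/106 + 21/53 + 32/53 + 1 = 299/106 ≈ 2.821 bits/symbol.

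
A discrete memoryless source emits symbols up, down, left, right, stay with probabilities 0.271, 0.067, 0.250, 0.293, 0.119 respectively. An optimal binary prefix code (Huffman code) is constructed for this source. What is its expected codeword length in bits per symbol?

2.186 bits/symbol

Repeatedly combine the two least-probable nodes; the expected code length is the sum of the merged weights.
merge 67/1000 + 119/1000 → 93/500
merge 93/500 + 1/4 → 109/250
merge 271/1000 + 293/1000 → 141/250
merge 109/250 + 141/250 → 1
L = 93/500 + 109/250 + 141/250 + 1 = 1093/500 = 2.186 bits/symbol.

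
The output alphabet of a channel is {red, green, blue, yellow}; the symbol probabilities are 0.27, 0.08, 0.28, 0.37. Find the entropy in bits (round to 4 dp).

H = −Σ pᵢ log₂ pᵢ.
−0.27·log₂(0.27) = 0.5100
−0.08·log₂(0.08) = 0.2915
−0.28·log₂(0.28) = 0.5142
−0.37·log₂(0.37) = 0.5307
Sum ≈ 1.8465 → 1.8465 bits.

1.8465 bits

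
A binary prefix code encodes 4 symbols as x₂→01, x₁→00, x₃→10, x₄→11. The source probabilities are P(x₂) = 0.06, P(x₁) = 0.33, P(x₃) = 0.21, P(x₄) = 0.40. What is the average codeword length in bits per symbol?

L̄ = Σ pᵢ·ℓᵢ = 0.06·2 + 0.33·2 + 0.21·2 + 0.40·2 = 2 bits/symbol.

2 bits/symbol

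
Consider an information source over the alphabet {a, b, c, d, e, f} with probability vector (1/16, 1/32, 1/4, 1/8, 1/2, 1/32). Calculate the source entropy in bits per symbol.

1.9375 bits

Each probability is a power of 1/2, so log₂(1/p) is an integer.
H = Σ p·log₂(1/p) = 1/16·4 + 1/32·5 + 1/4·2 + 1/8·3 + 1/2·1 + 1/32·5 = 1.9375 bits.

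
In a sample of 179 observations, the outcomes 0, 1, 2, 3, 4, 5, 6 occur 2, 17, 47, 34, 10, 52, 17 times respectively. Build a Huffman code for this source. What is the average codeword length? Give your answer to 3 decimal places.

2.486 bits/symbol

Probabilities are the counts divided by 179.
Repeatedly combine the two least-probable nodes; the expected code length is the sum of the merged weights.
merge 2/179 + 10/179 → 12/179
merge 12/179 + 17/179 → 29/179
merge 17/179 + 29/179 → 46/179
merge 34/179 + 46/179 → 80/179
merge 47/179 + 52/179 → 99/179
merge 80/179 + 99/179 → 1
L = 12/179 + 29/179 + 46/179 + 80/179 + 99/179 + 1 = 445/179 ≈ 2.486 bits/symbol.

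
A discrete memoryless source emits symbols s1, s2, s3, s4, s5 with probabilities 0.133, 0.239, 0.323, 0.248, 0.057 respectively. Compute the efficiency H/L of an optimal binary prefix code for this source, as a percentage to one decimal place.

97.8%

Entropy H = −Σ p log₂ p ≈ 2.1417 bits.
Huffman merges: 57/1000+133/1000→19/100; 19/100+239/1000→429/1000; 31/125+323/1000→571/1000; 429/1000+571/1000→1. L = 219/100 ≈ 2.1900.
Efficiency = H/L = 2.1417/2.1900 = 97.8%.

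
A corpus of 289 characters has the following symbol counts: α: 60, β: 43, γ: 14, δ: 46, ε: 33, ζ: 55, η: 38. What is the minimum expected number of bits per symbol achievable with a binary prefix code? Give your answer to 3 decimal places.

2.765 bits/symbol

Probabilities are the counts divided by 289.
Repeatedly combine the two least-probable nodes; the expected code length is the sum of the merged weights.
merge 14/289 + 33/289 → 47/289
merge 38/289 + 43/289 → 81/289
merge 46/289 + 47/289 → 93/289
merge 55/289 + 60/289 → 115/289
merge 81/289 + 93/289 → 174/289
merge 115/289 + 174/289 → 1
L = 47/289 + 81/289 + 93/289 + 115/289 + 174/289 + 1 = 47/17 ≈ 2.765 bits/symbol.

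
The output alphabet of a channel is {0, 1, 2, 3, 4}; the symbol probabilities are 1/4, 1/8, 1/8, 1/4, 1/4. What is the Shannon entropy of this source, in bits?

Each probability is a power of 1/2, so log₂(1/p) is an integer.
H = Σ p·log₂(1/p) = 1/4·2 + 1/8·3 + 1/8·3 + 1/4·2 + 1/4·2 = 2.25 bits.

2.25 bits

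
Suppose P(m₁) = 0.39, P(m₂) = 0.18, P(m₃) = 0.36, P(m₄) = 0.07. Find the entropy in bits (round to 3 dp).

1.774 bits

H = −Σ pᵢ log₂ pᵢ.
−0.39·log₂(0.39) = 0.5298
−0.18·log₂(0.18) = 0.4453
−0.36·log₂(0.36) = 0.5306
−0.07·log₂(0.07) = 0.2686
Sum ≈ 1.7743 → 1.774 bits.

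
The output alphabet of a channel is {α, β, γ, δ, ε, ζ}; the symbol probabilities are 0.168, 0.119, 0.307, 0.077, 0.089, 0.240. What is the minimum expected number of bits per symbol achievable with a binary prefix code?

2.451 bits/symbol

Repeatedly combine the two least-probable nodes; the expected code length is the sum of the merged weights.
merge 77/1000 + 89/1000 → 83/500
merge 119/1000 + 83/500 → 57/200
merge 21/125 + 6/25 → 51/125
merge 57/200 + 307/1000 → 74/125
merge 51/125 + 74/125 → 1
L = 83/500 + 57/200 + 51/125 + 74/125 + 1 = 2451/1000 = 2.451 bits/symbol.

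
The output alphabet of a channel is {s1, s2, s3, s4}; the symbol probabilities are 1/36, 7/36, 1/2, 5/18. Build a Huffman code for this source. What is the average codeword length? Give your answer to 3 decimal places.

1.722 bits/symbol

Repeatedly combine the two least-probable nodes; the expected code length is the sum of the merged weights.
merge 1/36 + 7/36 → 2/9
merge 2/9 + 5/18 → 1/2
merge 1/2 + 1/2 → 1
L = 2/9 + 1/2 + 1 = 31/18 ≈ 1.722 bits/symbol.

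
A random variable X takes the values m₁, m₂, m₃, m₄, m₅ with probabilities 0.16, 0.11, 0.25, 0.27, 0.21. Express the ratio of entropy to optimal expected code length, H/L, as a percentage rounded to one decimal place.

99.4%

Entropy H = −Σ p log₂ p ≈ 2.2561 bits.
Huffman merges: 11/100+4/25→27/100; 21/100+1/4→23/50; 27/100+27/100→27/50; 23/50+27/50→1. L = 227/100 ≈ 2.2700.
Efficiency = H/L = 2.2561/2.2700 = 99.4%.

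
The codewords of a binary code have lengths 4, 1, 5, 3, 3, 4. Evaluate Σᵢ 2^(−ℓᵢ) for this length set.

0.90625

With common denominator 2^5 = 32: Σ 2^(−ℓᵢ) = 2/32 + 16/32 + 1/32 + 4/32 + 4/32 + 2/32 = 29/32 = 0.90625.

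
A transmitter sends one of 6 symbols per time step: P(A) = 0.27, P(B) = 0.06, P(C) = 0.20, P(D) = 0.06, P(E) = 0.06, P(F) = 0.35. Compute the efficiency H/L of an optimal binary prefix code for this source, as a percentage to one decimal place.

Entropy H = −Σ p log₂ p ≈ 2.2351 bits.
Huffman merges: 3/50+3/50→3/25; 3/50+3/25→9/50; 9/50+1/5→19/50; 27/100+7/20→31/50; 19/50+31/50→1. L = 23/10 ≈ 2.3000.
Efficiency = H/L = 2.2351/2.3000 = 97.2%.

97.2%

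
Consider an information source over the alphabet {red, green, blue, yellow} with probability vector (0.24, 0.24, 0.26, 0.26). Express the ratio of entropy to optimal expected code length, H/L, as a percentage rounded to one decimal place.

Entropy H = −Σ p log₂ p ≈ 1.9988 bits.
Huffman merges: 6/25+6/25→12/25; 13/50+13/50→13/25; 12/25+13/25→1. L = 2 ≈ 2.0000.
Efficiency = H/L = 1.9988/2.0000 = 99.9%.

99.9%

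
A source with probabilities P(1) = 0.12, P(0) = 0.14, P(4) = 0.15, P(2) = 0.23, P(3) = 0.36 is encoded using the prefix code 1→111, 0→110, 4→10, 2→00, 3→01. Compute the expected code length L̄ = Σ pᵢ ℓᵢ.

2.26 bits/symbol

L̄ = Σ pᵢ·ℓᵢ = 0.12·3 + 0.14·3 + 0.15·2 + 0.23·2 + 0.36·2 = 2.26 bits/symbol.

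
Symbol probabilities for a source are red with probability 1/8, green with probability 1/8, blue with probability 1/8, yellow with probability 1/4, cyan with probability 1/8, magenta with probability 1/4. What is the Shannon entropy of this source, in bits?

Each probability is a power of 1/2, so log₂(1/p) is an integer.
H = Σ p·log₂(1/p) = 1/8·3 + 1/8·3 + 1/8·3 + 1/4·2 + 1/8·3 + 1/4·2 = 2.5 bits.

2.5 bits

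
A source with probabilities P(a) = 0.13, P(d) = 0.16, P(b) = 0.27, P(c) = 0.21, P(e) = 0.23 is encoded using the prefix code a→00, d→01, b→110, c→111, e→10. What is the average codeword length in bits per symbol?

L̄ = Σ pᵢ·ℓᵢ = 0.13·2 + 0.16·2 + 0.27·3 + 0.21·3 + 0.23·2 = 2.48 bits/symbol.

2.48 bits/symbol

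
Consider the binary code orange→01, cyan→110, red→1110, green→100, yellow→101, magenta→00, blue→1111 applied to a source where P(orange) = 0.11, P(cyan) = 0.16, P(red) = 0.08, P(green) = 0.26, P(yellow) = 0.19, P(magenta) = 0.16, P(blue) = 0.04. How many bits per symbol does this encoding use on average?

L̄ = Σ pᵢ·ℓᵢ = 0.11·2 + 0.16·3 + 0.08·4 + 0.26·3 + 0.19·3 + 0.16·2 + 0.04·4 = 2.85 bits/symbol.

2.85 bits/symbol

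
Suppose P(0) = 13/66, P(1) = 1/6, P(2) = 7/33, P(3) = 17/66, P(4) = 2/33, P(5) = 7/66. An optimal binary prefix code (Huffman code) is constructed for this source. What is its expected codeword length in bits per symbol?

2.5 bits/symbol

Repeatedly combine the two least-probable nodes; the expected code length is the sum of the merged weights.
merge 2/33 + 7/66 → 1/6
merge 1/6 + 1/6 → 1/3
merge 13/66 + 7/33 → 9/22
merge 17/66 + 1/3 → 13/22
merge 9/22 + 13/22 → 1
L = 1/6 + 1/3 + 9/22 + 13/22 + 1 = 5/2 = 2.5 bits/symbol.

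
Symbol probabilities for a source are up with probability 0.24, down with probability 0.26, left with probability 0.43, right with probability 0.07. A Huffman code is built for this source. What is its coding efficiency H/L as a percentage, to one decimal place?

95.3%

Entropy H = −Σ p log₂ p ≈ 1.7915 bits.
Huffman merges: 7/100+6/25→31/100; 13/50+31/100→57/100; 43/100+57/100→1. L = 47/25 ≈ 1.8800.
Efficiency = H/L = 1.7915/1.8800 = 95.3%.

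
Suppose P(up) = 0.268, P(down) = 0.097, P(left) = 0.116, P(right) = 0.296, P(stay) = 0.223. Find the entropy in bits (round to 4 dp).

H = −Σ pᵢ log₂ pᵢ.
−0.268·log₂(0.268) = 0.5091
−0.097·log₂(0.097) = 0.3265
−0.116·log₂(0.116) = 0.3605
−0.296·log₂(0.296) = 0.5199
−0.223·log₂(0.223) = 0.4828
Sum ≈ 2.1988 → 2.1988 bits.

2.1988 bits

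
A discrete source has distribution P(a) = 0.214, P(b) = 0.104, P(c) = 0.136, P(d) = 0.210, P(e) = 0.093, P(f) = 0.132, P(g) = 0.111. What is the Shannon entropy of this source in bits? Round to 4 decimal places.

H = −Σ pᵢ log₂ pᵢ.
−0.214·log₂(0.214) = 0.4760
−0.104·log₂(0.104) = 0.3396
−0.136·log₂(0.136) = 0.3915
−0.210·log₂(0.210) = 0.4728
−0.093·log₂(0.093) = 0.3187
−0.132·log₂(0.132) = 0.3856
−0.111·log₂(0.111) = 0.3520
Sum ≈ 2.7362 → 2.7362 bits.

2.7362 bits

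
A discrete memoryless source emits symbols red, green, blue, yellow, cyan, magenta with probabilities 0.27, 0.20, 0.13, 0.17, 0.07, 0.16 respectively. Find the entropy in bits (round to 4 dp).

2.4832 bits

H = −Σ pᵢ log₂ pᵢ.
−0.27·log₂(0.27) = 0.5100
−0.20·log₂(0.20) = 0.4644
−0.13·log₂(0.13) = 0.3826
−0.17·log₂(0.17) = 0.4346
−0.07·log₂(0.07) = 0.2686
−0.16·log₂(0.16) = 0.4230
Sum ≈ 2.4832 → 2.4832 bits.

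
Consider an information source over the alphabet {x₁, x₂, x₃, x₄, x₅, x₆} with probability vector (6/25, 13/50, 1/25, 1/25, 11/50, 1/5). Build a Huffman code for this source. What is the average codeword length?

Repeatedly combine the two least-probable nodes; the expected code length is the sum of the merged weights.
merge 1/25 + 1/25 → 2/25
merge 2/25 + 1/5 → 7/25
merge 11/50 + 6/25 → 23/50
merge 13/50 + 7/25 → 27/50
merge 23/50 + 27/50 → 1
L = 2/25 + 7/25 + 23/50 + 27/50 + 1 = 59/25 = 2.36 bits/symbol.

2.36 bits/symbol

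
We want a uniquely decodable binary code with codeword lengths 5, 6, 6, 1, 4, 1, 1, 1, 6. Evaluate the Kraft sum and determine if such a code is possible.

With common denominator 2^6 = 64: Σ 2^(−ℓᵢ) = 2/64 + 1/64 + 1/64 + 32/64 + 4/64 + 32/64 + 32/64 + 32/64 + 1/64 = 137/64 = 2.140625.
Kraft's inequality requires Σ ≤ 1; here Σ = 2.140625 > 1, so no such prefix code exists.

2.140625; no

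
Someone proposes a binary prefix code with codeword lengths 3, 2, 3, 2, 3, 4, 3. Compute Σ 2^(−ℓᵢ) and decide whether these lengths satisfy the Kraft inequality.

1.0625; no

With common denominator 2^4 = 16: Σ 2^(−ℓᵢ) = 2/16 + 4/16 + 2/16 + 4/16 + 2/16 + 1/16 + 2/16 = 17/16 = 1.0625.
Kraft's inequality requires Σ ≤ 1; here Σ = 1.0625 > 1, so no such prefix code exists.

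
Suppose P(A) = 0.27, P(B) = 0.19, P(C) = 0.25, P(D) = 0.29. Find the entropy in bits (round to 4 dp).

H = −Σ pᵢ log₂ pᵢ.
−0.27·log₂(0.27) = 0.5100
−0.19·log₂(0.19) = 0.4552
−0.25·log₂(0.25) = 0.5000
−0.29·log₂(0.29) = 0.5179
Sum ≈ 1.9832 → 1.9832 bits.

1.9832 bits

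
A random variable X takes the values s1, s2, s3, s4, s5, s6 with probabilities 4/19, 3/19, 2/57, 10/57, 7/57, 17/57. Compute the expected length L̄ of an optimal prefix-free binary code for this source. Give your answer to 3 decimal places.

Repeatedly combine the two least-probable nodes; the expected code length is the sum of the merged weights.
merge 2/57 + 7/57 → 3/19
merge 3/19 + 3/19 → 6/19
merge 10/57 + 4/19 → 22/57
merge 17/57 + 6/19 → 35/57
merge 22/57 + 35/57 → 1
L = 3/19 + 6/19 + 22/57 + 35/57 + 1 = 47/19 ≈ 2.474 bits/symbol.

2.474 bits/symbol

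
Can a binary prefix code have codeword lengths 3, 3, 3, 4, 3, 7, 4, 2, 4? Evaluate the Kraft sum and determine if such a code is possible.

With common denominator 2^7 = 128: Σ 2^(−ℓᵢ) = 16/128 + 16/128 + 16/128 + 8/128 + 16/128 + 1/128 + 8/128 + 32/128 + 8/128 = 121/128 = 0.9453125.
Kraft's inequality requires Σ ≤ 1; here Σ = 0.9453125 ≤ 1, so such a prefix code exists.

0.9453125; yes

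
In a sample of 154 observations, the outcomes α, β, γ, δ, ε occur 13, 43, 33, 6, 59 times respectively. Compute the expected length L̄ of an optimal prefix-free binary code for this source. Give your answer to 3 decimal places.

2.078 bits/symbol

Probabilities are the counts divided by 154.
Repeatedly combine the two least-probable nodes; the expected code length is the sum of the merged weights.
merge 3/77 + 13/154 → 19/154
merge 19/154 + 3/14 → 26/77
merge 43/154 + 26/77 → 95/154
merge 59/154 + 95/154 → 1
L = 19/154 + 26/77 + 95/154 + 1 = 160/77 ≈ 2.078 bits/symbol.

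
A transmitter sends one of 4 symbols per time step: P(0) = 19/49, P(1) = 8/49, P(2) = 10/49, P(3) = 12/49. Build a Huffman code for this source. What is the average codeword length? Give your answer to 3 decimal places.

1.980 bits/symbol

Repeatedly combine the two least-probable nodes; the expected code length is the sum of the merged weights.
merge 8/49 + 10/49 → 18/49
merge 12/49 + 18/49 → 30/49
merge 19/49 + 30/49 → 1
L = 18/49 + 30/49 + 1 = 97/49 ≈ 1.980 bits/symbol.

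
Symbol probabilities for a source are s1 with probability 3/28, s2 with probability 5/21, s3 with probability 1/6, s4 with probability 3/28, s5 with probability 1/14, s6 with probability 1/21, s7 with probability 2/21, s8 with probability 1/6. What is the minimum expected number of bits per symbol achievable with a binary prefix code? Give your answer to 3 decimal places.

2.881 bits/symbol

Repeatedly combine the two least-probable nodes; the expected code length is the sum of the merged weights.
merge 1/21 + 1/14 → 5/42
merge 2/21 + 3/28 → 17/84
merge 3/28 + 5/42 → 19/84
merge 1/6 + 1/6 → 1/3
merge 17/84 + 19/84 → 3/7
merge 5/21 + 1/3 → 4/7
merge 3/7 + 4/7 → 1
L = 5/42 + 17/84 + 19/84 + 1/3 + 3/7 + 4/7 + 1 = 121/42 ≈ 2.881 bits/symbol.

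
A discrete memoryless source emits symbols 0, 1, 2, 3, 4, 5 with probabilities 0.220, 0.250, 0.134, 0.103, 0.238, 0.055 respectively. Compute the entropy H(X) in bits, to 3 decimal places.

2.430 bits

H = −Σ pᵢ log₂ pᵢ.
−0.220·log₂(0.220) = 0.4806
−0.250·log₂(0.250) = 0.5000
−0.134·log₂(0.134) = 0.3886
−0.103·log₂(0.103) = 0.3378
−0.238·log₂(0.238) = 0.4929
−0.055·log₂(0.055) = 0.2301
Sum ≈ 2.4299 → 2.430 bits.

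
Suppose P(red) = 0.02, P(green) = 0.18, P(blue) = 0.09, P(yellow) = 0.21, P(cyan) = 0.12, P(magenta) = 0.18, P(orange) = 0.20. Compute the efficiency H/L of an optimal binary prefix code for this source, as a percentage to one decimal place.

97.1%

Entropy H = −Σ p log₂ p ≈ 2.6204 bits.
Huffman merges: 1/50+9/100→11/100; 11/100+3/25→23/100; 9/50+9/50→9/25; 1/5+21/100→41/100; 23/100+9/25→59/100; 41/100+59/100→1. L = 27/10 ≈ 2.7000.
Efficiency = H/L = 2.6204/2.7000 = 97.1%.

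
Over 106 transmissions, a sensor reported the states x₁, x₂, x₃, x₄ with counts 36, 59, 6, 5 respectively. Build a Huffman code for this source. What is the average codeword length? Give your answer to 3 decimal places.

Probabilities are the counts divided by 106.
Repeatedly combine the two least-probable nodes; the expected code length is the sum of the merged weights.
merge 5/106 + 3/53 → 11/106
merge 11/106 + 18/53 → 47/106
merge 47/106 + 59/106 → 1
L = 11/106 + 47/106 + 1 = 82/53 ≈ 1.547 bits/symbol.

1.547 bits/symbol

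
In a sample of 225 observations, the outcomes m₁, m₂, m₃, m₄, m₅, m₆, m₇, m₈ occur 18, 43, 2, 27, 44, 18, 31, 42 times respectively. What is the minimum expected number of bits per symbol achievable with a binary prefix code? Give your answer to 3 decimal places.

2.871 bits/symbol

Probabilities are the counts divided by 225.
Repeatedly combine the two least-probable nodes; the expected code length is the sum of the merged weights.
merge 2/225 + 2/25 → 4/45
merge 2/25 + 4/45 → 38/225
merge 3/25 + 31/225 → 58/225
merge 38/225 + 14/75 → 16/45
merge 43/225 + 44/225 → 29/75
merge 58/225 + 16/45 → 46/75
merge 29/75 + 46/75 → 1
L = 4/45 + 38/225 + 58/225 + 16/45 + 29/75 + 46/75 + 1 = 646/225 ≈ 2.871 bits/symbol.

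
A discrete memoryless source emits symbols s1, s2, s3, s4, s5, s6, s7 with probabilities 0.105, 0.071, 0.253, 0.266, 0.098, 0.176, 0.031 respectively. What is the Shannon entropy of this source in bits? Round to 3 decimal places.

H = −Σ pᵢ log₂ pᵢ.
−0.105·log₂(0.105) = 0.3414
−0.071·log₂(0.071) = 0.2709
−0.253·log₂(0.253) = 0.5016
−0.266·log₂(0.266) = 0.5082
−0.098·log₂(0.098) = 0.3284
−0.176·log₂(0.176) = 0.4411
−0.031·log₂(0.031) = 0.1554
Sum ≈ 2.5471 → 2.547 bits.

2.547 bits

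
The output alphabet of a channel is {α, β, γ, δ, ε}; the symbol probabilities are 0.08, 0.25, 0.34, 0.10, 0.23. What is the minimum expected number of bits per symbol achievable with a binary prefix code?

2.18 bits/symbol

Repeatedly combine the two least-probable nodes; the expected code length is the sum of the merged weights.
merge 2/25 + 1/10 → 9/50
merge 9/50 + 23/100 → 41/100
merge 1/4 + 17/50 → 59/100
merge 41/100 + 59/100 → 1
L = 9/50 + 41/100 + 59/100 + 1 = 109/50 = 2.18 bits/symbol.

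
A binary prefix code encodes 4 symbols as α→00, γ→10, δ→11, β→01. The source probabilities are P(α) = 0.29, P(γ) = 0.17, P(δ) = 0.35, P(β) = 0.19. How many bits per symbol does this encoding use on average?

L̄ = Σ pᵢ·ℓᵢ = 0.29·2 + 0.17·2 + 0.35·2 + 0.19·2 = 2 bits/symbol.

2 bits/symbol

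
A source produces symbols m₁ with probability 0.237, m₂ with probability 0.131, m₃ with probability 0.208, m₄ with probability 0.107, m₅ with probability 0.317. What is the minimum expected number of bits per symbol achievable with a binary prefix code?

Repeatedly combine the two least-probable nodes; the expected code length is the sum of the merged weights.
merge 107/1000 + 131/1000 → 119/500
merge 26/125 + 237/1000 → 89/200
merge 119/500 + 317/1000 → 111/200
merge 89/200 + 111/200 → 1
L = 119/500 + 89/200 + 111/200 + 1 = 1119/500 = 2.238 bits/symbol.

2.238 bits/symbol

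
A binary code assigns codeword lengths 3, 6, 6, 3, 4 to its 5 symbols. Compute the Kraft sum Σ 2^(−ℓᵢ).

With common denominator 2^6 = 64: Σ 2^(−ℓᵢ) = 8/64 + 1/64 + 1/64 + 8/64 + 4/64 = 22/64 = 0.34375.

0.34375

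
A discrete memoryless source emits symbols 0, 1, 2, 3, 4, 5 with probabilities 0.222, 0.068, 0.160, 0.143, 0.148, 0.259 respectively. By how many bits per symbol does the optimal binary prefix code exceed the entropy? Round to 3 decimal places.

0.036 bits

Entropy H = −Σ p log₂ p ≈ 2.4828 bits.
Huffman merges: 17/250+143/1000→211/1000; 37/250+4/25→77/250; 211/1000+111/500→433/1000; 259/1000+77/250→567/1000; 433/1000+567/1000→1. L = 2519/1000 ≈ 2.5190.
L − H = 2.5190 − 2.4828 = 0.036 bits.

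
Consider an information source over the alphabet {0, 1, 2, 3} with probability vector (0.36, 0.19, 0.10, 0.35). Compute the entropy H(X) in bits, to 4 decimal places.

H = −Σ pᵢ log₂ pᵢ.
−0.36·log₂(0.36) = 0.5306
−0.19·log₂(0.19) = 0.4552
−0.10·log₂(0.10) = 0.3322
−0.35·log₂(0.35) = 0.5301
Sum ≈ 1.8481 → 1.8481 bits.

1.8481 bits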